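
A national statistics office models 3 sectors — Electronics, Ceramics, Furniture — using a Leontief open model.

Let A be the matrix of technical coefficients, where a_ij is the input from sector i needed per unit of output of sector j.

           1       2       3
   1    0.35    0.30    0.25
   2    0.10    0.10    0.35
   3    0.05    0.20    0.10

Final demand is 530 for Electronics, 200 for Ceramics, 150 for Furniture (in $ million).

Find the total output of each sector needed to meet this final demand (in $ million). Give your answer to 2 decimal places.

I − A =
  [   0.65    -0.30    -0.25]
  [  -0.10     0.90    -0.35]
  [  -0.05    -0.20     0.90]
Cofactors of I−A, C_ij = (−1)^(i+j)·(minor ij) (rows/columns in the sector order above):
  C_11 = (0.90)(0.90) − (-0.35)(-0.20) = 0.7400
  C_12 = −[(-0.10)(0.90) − (-0.35)(-0.05)] = 0.1075
  C_13 = (-0.10)(-0.20) − (0.90)(-0.05) = 0.0650
  C_21 = −[(-0.30)(0.90) − (-0.25)(-0.20)] = 0.3200
  C_22 = (0.65)(0.90) − (-0.25)(-0.05) = 0.5725
  C_23 = −[(0.65)(-0.20) − (-0.30)(-0.05)] = 0.1450
  C_31 = (-0.30)(-0.35) − (-0.25)(0.90) = 0.3300
  C_32 = −[(0.65)(-0.35) − (-0.25)(-0.10)] = 0.2525
  C_33 = (0.65)(0.90) − (-0.30)(-0.10) = 0.5550
det(I−A) = Σ_j (I−A)_1j·C_1j = (0.65)(0.7400) + (-0.30)(0.1075) + (-0.25)(0.0650) = 0.4325
adj(I−A) = Cᵀ =
  [ 0.7400   0.3200   0.3300]
  [ 0.1075   0.5725   0.2525]
  [ 0.0650   0.1450   0.5550]
(I − A)⁻¹ = adj(I−A) / det(I−A) ≈
  [   1.7110     0.7399     0.7630]
  [   0.2486     1.3237     0.5838]
  [   0.1503     0.3353     1.2832]
x = (I − A)⁻¹ d = adj(I−A)·d / det(I−A), with det(I−A) = 0.4325:
  x_1 = (0.7400·530 + 0.3200·200 + 0.3300·150) / 0.4325 = 505.70 / 0.4325 ≈ 1169.25
  x_2 = (0.1075·530 + 0.5725·200 + 0.2525·150) / 0.4325 = 209.35 / 0.4325 ≈ 484.05
  x_3 = (0.0650·530 + 0.1450·200 + 0.5550·150) / 0.4325 = 146.70 / 0.4325 ≈ 339.19

x_1 = 1169.25, x_2 = 484.05, x_3 = 339.19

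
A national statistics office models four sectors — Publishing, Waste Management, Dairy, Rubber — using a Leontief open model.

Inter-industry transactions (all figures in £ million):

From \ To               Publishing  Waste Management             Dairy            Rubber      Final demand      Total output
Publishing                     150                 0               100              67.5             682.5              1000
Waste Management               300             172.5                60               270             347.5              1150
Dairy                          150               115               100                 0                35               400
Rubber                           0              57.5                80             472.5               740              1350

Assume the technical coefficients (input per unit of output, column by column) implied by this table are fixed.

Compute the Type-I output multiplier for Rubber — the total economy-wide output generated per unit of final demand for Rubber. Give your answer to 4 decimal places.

Technical coefficients a_ij = z_ij / X_j:
  a_PP = 150/1000 = 0.15, a_WP = 300/1000 = 0.30, a_DP = 150/1000 = 0.15, a_RP = 0/1000 = 0.00
  a_PW = 0/1150 = 0.00, a_WW = 172.5/1150 = 0.15, a_DW = 115/1150 = 0.10, a_RW = 57.5/1150 = 0.05
  a_PD = 100/400 = 0.25, a_WD = 60/400 = 0.15, a_DD = 100/400 = 0.25, a_RD = 80/400 = 0.20
  a_PR = 67.5/1350 = 0.05, a_WR = 270/1350 = 0.20, a_DR = 0/1350 = 0.00, a_RR = 472.5/1350 = 0.35
I − A =
  [   0.85     0.00    -0.25    -0.05]
  [  -0.30     0.85    -0.15    -0.20]
  [  -0.15    -0.10     0.75     0.00]
  [   0.00    -0.05    -0.20     0.65]
Compute the cofactors C_ij = (−1)^(i+j)·(3×3 minor ij) of I−A; the adjugate is their transpose:
adj(I−A) = Cᵀ =
  [ 0.393125   0.019125   0.144500   0.036125]
  [ 0.166875   0.388500   0.168625   0.132375]
  [ 0.100875   0.055625   0.460375   0.024875]
  [ 0.043875   0.047000   0.154625   0.489750]
det(I−A) = Σ_j (I−A)_1j·C_1j = (0.85)(0.393125) + (0.00)(0.166875) + (-0.25)(0.100875) + (-0.05)(0.043875) = 0.30674375
(I − A)⁻¹ = adj(I−A) / det(I−A) ≈
  [   1.28161     0.06235     0.47108     0.11777]
  [   0.54402     1.26653     0.54973     0.43155]
  [   0.32886     0.18134     1.50085     0.08109]
  [   0.14303     0.15322     0.50409     1.59661]
The output multiplier for sector j is the column-j sum of the Leontief inverse (I − A)⁻¹ = adj(I−A) / det(I−A).
Column R of adj(I−A): (0.036125, 0.132375, 0.024875, 0.489750); det(I−A) = 0.30674375.
m_R = (0.036125 + 0.132375 + 0.024875 + 0.489750) / 0.30674375 = 0.683125 / 0.30674375 ≈ 2.2270.

m_R = 2.2270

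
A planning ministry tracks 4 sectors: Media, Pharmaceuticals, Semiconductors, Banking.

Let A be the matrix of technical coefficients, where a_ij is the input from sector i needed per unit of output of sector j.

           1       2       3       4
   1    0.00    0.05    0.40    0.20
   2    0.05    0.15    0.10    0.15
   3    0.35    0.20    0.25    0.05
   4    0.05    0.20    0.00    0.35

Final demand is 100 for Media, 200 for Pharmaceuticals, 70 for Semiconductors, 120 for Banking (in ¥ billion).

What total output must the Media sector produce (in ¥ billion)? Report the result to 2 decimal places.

I − A =
  [   1.00    -0.05    -0.40    -0.20]
  [  -0.05     0.85    -0.10    -0.15]
  [  -0.35    -0.20     0.75    -0.05]
  [  -0.05    -0.20     0.00     0.65]
Compute the cofactors C_ij = (−1)^(i+j)·(3×3 minor ij) of I−A; the adjugate is their transpose:
adj(I−A) = Cᵀ =
  [ 0.377875   0.110375   0.216250   0.158375]
  [ 0.053000   0.388000   0.080000   0.112000]
  [ 0.193500   0.163500   0.510000   0.136500]
  [ 0.045375   0.127875   0.041250   0.490875]
det(I−A) = Σ_j (I−A)_1j·C_1j = (1.00)(0.377875) + (-0.05)(0.053000) + (-0.40)(0.193500) + (-0.20)(0.045375) = 0.28875
(I − A)⁻¹ = adj(I−A) / det(I−A) ≈
  [   1.3087     0.3823     0.7489     0.5485]
  [   0.1835     1.3437     0.2771     0.3879]
  [   0.6701     0.5662     1.7662     0.4727]
  [   0.1571     0.4429     0.1429     1.7000]
x = (I − A)⁻¹ d = adj(I−A)·d / det(I−A), with det(I−A) = 0.28875:
  x_1 = (0.377875·100 + 0.110375·200 + 0.216250·70 + 0.158375·120) / 0.28875 = 94.005 / 0.28875 ≈ 325.56
  x_2 = (0.053000·100 + 0.388000·200 + 0.080000·70 + 0.112000·120) / 0.28875 = 101.94 / 0.28875 ≈ 353.04
  x_3 = (0.193500·100 + 0.163500·200 + 0.510000·70 + 0.136500·120) / 0.28875 = 104.13 / 0.28875 ≈ 360.62
  x_4 = (0.045375·100 + 0.127875·200 + 0.041250·70 + 0.490875·120) / 0.28875 = 91.905 / 0.28875 ≈ 318.29

x_1 = 325.56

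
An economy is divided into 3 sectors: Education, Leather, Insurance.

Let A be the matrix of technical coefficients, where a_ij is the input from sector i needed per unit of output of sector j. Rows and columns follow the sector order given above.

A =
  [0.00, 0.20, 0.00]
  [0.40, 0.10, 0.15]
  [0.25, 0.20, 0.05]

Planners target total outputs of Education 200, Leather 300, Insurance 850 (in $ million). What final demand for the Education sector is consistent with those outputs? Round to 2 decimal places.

d_1 = 140.00

I − A =
  [   1.00    -0.20     0.00]
  [  -0.40     0.90    -0.15]
  [  -0.25    -0.20     0.95]
d = (I − A) x:
  d_1 = (+1.00)·200 + (-0.20)·300 + (+0.00)·850 = 140.00
  d_2 = (-0.40)·200 + (+0.90)·300 + (-0.15)·850 = 62.50
  d_3 = (-0.25)·200 + (-0.20)·300 + (+0.95)·850 = 697.50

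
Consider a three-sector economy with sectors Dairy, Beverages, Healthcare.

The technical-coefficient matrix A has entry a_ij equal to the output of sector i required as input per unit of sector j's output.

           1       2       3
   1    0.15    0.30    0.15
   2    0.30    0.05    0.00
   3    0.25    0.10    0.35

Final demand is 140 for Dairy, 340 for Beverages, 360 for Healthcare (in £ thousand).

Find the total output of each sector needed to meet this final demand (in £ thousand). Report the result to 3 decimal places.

x_1 = 490.674, x_2 = 512.845, x_3 = 821.466

I − A =
  [   0.85    -0.30    -0.15]
  [  -0.30     0.95     0.00]
  [  -0.25    -0.10     0.65]
Cofactors of I−A, C_ij = (−1)^(i+j)·(minor ij) (rows/columns in the sector order above):
  C_11 = (0.95)(0.65) − (0.00)(-0.10) = 0.6175
  C_12 = −[(-0.30)(0.65) − (0.00)(-0.25)] = 0.1950
  C_13 = (-0.30)(-0.10) − (0.95)(-0.25) = 0.2675
  C_21 = −[(-0.30)(0.65) − (-0.15)(-0.10)] = 0.2100
  C_22 = (0.85)(0.65) − (-0.15)(-0.25) = 0.5150
  C_23 = −[(0.85)(-0.10) − (-0.30)(-0.25)] = 0.1600
  C_31 = (-0.30)(0.00) − (-0.15)(0.95) = 0.1425
  C_32 = −[(0.85)(0.00) − (-0.15)(-0.30)] = 0.0450
  C_33 = (0.85)(0.95) − (-0.30)(-0.30) = 0.7175
det(I−A) = Σ_j (I−A)_1j·C_1j = (0.85)(0.6175) + (-0.30)(0.1950) + (-0.15)(0.2675) = 0.42625
adj(I−A) = Cᵀ =
  [ 0.6175   0.2100   0.1425]
  [ 0.1950   0.5150   0.0450]
  [ 0.2675   0.1600   0.7175]
(I − A)⁻¹ = adj(I−A) / det(I−A) ≈
  [   1.4487     0.4927     0.3343]
  [   0.4575     1.2082     0.1056]
  [   0.6276     0.3754     1.6833]
x = (I − A)⁻¹ d = adj(I−A)·d / det(I−A), with det(I−A) = 0.42625:
  x_1 = (0.6175·140 + 0.2100·340 + 0.1425·360) / 0.42625 = 209.15 / 0.42625 ≈ 490.674
  x_2 = (0.1950·140 + 0.5150·340 + 0.0450·360) / 0.42625 = 218.60 / 0.42625 ≈ 512.845
  x_3 = (0.2675·140 + 0.1600·340 + 0.7175·360) / 0.42625 = 350.15 / 0.42625 ≈ 821.466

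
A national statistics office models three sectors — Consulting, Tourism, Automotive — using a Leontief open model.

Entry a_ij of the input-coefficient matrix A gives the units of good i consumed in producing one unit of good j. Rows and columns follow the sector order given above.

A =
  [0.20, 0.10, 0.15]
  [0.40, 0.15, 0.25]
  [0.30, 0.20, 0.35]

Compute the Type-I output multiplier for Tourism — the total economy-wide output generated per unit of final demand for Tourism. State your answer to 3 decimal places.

m_2 = 2.388

I − A =
  [   0.80    -0.10    -0.15]
  [  -0.40     0.85    -0.25]
  [  -0.30    -0.20     0.65]
Cofactors of I−A, C_ij = (−1)^(i+j)·(minor ij) (rows/columns in the sector order above):
  C_11 = (0.85)(0.65) − (-0.25)(-0.20) = 0.5025
  C_12 = −[(-0.40)(0.65) − (-0.25)(-0.30)] = 0.3350
  C_13 = (-0.40)(-0.20) − (0.85)(-0.30) = 0.3350
  C_21 = −[(-0.10)(0.65) − (-0.15)(-0.20)] = 0.0950
  C_22 = (0.80)(0.65) − (-0.15)(-0.30) = 0.4750
  C_23 = −[(0.80)(-0.20) − (-0.10)(-0.30)] = 0.1900
  C_31 = (-0.10)(-0.25) − (-0.15)(0.85) = 0.1525
  C_32 = −[(0.80)(-0.25) − (-0.15)(-0.40)] = 0.2600
  C_33 = (0.80)(0.85) − (-0.10)(-0.40) = 0.6400
det(I−A) = Σ_j (I−A)_1j·C_1j = (0.80)(0.5025) + (-0.10)(0.3350) + (-0.15)(0.3350) = 0.31825
adj(I−A) = Cᵀ =
  [ 0.5025   0.0950   0.1525]
  [ 0.3350   0.4750   0.2600]
  [ 0.3350   0.1900   0.6400]
(I − A)⁻¹ = adj(I−A) / det(I−A) ≈
  [   1.5789     0.2985     0.4792]
  [   1.0526     1.4925     0.8170]
  [   1.0526     0.5970     2.0110]
The output multiplier for sector j is the column-j sum of the Leontief inverse (I − A)⁻¹ = adj(I−A) / det(I−A).
Column 2 of adj(I−A): (0.0950, 0.4750, 0.1900); det(I−A) = 0.31825.
m_2 = (0.0950 + 0.4750 + 0.1900) / 0.31825 = 0.76 / 0.31825 ≈ 2.388.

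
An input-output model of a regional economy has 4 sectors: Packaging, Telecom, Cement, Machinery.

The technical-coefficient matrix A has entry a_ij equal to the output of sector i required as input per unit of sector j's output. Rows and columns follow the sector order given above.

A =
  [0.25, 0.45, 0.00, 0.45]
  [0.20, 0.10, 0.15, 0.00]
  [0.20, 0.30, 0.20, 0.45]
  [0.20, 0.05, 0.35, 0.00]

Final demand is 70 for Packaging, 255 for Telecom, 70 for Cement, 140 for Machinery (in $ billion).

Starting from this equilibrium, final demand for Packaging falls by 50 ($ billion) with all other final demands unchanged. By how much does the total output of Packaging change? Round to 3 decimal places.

I − A =
  [   0.75    -0.45     0.00    -0.45]
  [  -0.20     0.90    -0.15     0.00]
  [  -0.20    -0.30     0.80    -0.45]
  [  -0.20    -0.05    -0.35     1.00]
Compute the cofactors C_ij = (−1)^(i+j)·(3×3 minor ij) of I−A; the adjugate is their transpose:
adj(I−A) = Cᵀ =
  [ 0.529875   0.354375   0.212625   0.334125]
  [ 0.172000   0.378375   0.130500   0.136125]
  [ 0.325500   0.349875   0.499500   0.371250]
  [ 0.228500   0.212250   0.223875   0.420750]
det(I−A) = Σ_j (I−A)_1j·C_1j = (0.75)(0.529875) + (-0.45)(0.172000) + (0.00)(0.325500) + (-0.45)(0.228500) = 0.21718125
(I − A)⁻¹ = adj(I−A) / det(I−A) ≈
  [   2.4398     1.6317     0.9790     1.5385]
  [   0.7920     1.7422     0.6009     0.6268]
  [   1.4987     1.6110     2.2999     1.7094]
  [   1.0521     0.9773     1.0308     1.9373]
Δx = (I − A)⁻¹ Δd with Δd having -50 in the Packaging component and 0 elsewhere.
So Δx_1 = L_11 · (-50), where L_11 = adj(I−A)_11 / det(I−A) = 0.529875 / 0.21718125.
Δx_1 = 0.529875 × (-50) / 0.21718125 = -26.49375 / 0.21718125 ≈ -121.989.

Δx_1 = -121.989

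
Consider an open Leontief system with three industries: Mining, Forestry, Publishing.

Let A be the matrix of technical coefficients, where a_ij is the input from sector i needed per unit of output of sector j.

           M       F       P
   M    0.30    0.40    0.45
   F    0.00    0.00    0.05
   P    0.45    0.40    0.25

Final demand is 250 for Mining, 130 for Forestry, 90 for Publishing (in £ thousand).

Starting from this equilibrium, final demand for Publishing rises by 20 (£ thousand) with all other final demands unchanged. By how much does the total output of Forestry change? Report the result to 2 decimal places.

Δx_F = 2.34

I − A =
  [   0.70    -0.40    -0.45]
  [   0.00     1.00    -0.05]
  [  -0.45    -0.40     0.75]
Cofactors of I−A, C_ij = (−1)^(i+j)·(minor ij) (rows/columns in the sector order above):
  C_11 = (1.00)(0.75) − (-0.05)(-0.40) = 0.7300
  C_12 = −[(0.00)(0.75) − (-0.05)(-0.45)] = 0.0225
  C_13 = (0.00)(-0.40) − (1.00)(-0.45) = 0.4500
  C_21 = −[(-0.40)(0.75) − (-0.45)(-0.40)] = 0.4800
  C_22 = (0.70)(0.75) − (-0.45)(-0.45) = 0.3225
  C_23 = −[(0.70)(-0.40) − (-0.40)(-0.45)] = 0.4600
  C_31 = (-0.40)(-0.05) − (-0.45)(1.00) = 0.4700
  C_32 = −[(0.70)(-0.05) − (-0.45)(0.00)] = 0.0350
  C_33 = (0.70)(1.00) − (-0.40)(0.00) = 0.7000
det(I−A) = Σ_j (I−A)_1j·C_1j = (0.70)(0.7300) + (-0.40)(0.0225) + (-0.45)(0.4500) = 0.2995
adj(I−A) = Cᵀ =
  [ 0.7300   0.4800   0.4700]
  [ 0.0225   0.3225   0.0350]
  [ 0.4500   0.4600   0.7000]
(I − A)⁻¹ = adj(I−A) / det(I−A) ≈
  [   2.4374     1.6027     1.5693]
  [   0.0751     1.0768     0.1169]
  [   1.5025     1.5359     2.3372]
Δx = (I − A)⁻¹ Δd with Δd having +20 in the Publishing component and 0 elsewhere.
So Δx_F = L_FP · (+20), where L_FP = adj(I−A)_FP / det(I−A) = 0.0350 / 0.2995.
Δx_F = 0.0350 × (+20) / 0.2995 = 0.70 / 0.2995 ≈ 2.34.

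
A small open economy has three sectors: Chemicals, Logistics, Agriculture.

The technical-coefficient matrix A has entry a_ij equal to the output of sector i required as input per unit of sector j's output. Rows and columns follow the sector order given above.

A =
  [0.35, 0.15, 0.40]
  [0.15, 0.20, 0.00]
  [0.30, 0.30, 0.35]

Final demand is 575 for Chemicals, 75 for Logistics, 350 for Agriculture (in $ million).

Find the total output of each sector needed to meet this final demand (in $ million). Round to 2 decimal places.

x_C = 2040.90, x_L = 476.42, x_A = 1700.30

I − A =
  [   0.65    -0.15    -0.40]
  [  -0.15     0.80     0.00]
  [  -0.30    -0.30     0.65]
Cofactors of I−A, C_ij = (−1)^(i+j)·(minor ij) (rows/columns in the sector order above):
  C_11 = (0.80)(0.65) − (0.00)(-0.30) = 0.5200
  C_12 = −[(-0.15)(0.65) − (0.00)(-0.30)] = 0.0975
  C_13 = (-0.15)(-0.30) − (0.80)(-0.30) = 0.2850
  C_21 = −[(-0.15)(0.65) − (-0.40)(-0.30)] = 0.2175
  C_22 = (0.65)(0.65) − (-0.40)(-0.30) = 0.3025
  C_23 = −[(0.65)(-0.30) − (-0.15)(-0.30)] = 0.2400
  C_31 = (-0.15)(0.00) − (-0.40)(0.80) = 0.3200
  C_32 = −[(0.65)(0.00) − (-0.40)(-0.15)] = 0.0600
  C_33 = (0.65)(0.80) − (-0.15)(-0.15) = 0.4975
det(I−A) = Σ_j (I−A)_1j·C_1j = (0.65)(0.5200) + (-0.15)(0.0975) + (-0.40)(0.2850) = 0.209375
adj(I−A) = Cᵀ =
  [ 0.5200   0.2175   0.3200]
  [ 0.0975   0.3025   0.0600]
  [ 0.2850   0.2400   0.4975]
(I − A)⁻¹ = adj(I−A) / det(I−A) ≈
  [   2.4836     1.0388     1.5284]
  [   0.4657     1.4448     0.2866]
  [   1.3612     1.1463     2.3761]
x = (I − A)⁻¹ d = adj(I−A)·d / det(I−A), with det(I−A) = 0.209375:
  x_C = (0.5200·575 + 0.2175·75 + 0.3200·350) / 0.209375 = 427.3125 / 0.209375 ≈ 2040.90
  x_L = (0.0975·575 + 0.3025·75 + 0.0600·350) / 0.209375 = 99.75 / 0.209375 ≈ 476.42
  x_A = (0.2850·575 + 0.2400·75 + 0.4975·350) / 0.209375 = 356.00 / 0.209375 ≈ 1700.30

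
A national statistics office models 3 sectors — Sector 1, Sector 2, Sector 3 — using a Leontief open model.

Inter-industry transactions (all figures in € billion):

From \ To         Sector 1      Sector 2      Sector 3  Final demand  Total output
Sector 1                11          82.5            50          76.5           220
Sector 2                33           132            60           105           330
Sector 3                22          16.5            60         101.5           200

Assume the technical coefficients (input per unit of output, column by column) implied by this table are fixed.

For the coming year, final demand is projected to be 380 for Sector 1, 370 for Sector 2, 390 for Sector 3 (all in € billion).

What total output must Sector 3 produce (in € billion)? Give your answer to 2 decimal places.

x_3 = 778.60

Technical coefficients a_ij = z_ij / X_j:
  a_11 = 11/220 = 0.05, a_21 = 33/220 = 0.15, a_31 = 22/220 = 0.10
  a_12 = 82.5/330 = 0.25, a_22 = 132/330 = 0.40, a_32 = 16.5/330 = 0.05
  a_13 = 50/200 = 0.25, a_23 = 60/200 = 0.30, a_33 = 60/200 = 0.30
I − A =
  [   0.95    -0.25    -0.25]
  [  -0.15     0.60    -0.30]
  [  -0.10    -0.05     0.70]
Cofactors of I−A, C_ij = (−1)^(i+j)·(minor ij) (rows/columns in the sector order above):
  C_11 = (0.60)(0.70) − (-0.30)(-0.05) = 0.4050
  C_12 = −[(-0.15)(0.70) − (-0.30)(-0.10)] = 0.1350
  C_13 = (-0.15)(-0.05) − (0.60)(-0.10) = 0.0675
  C_21 = −[(-0.25)(0.70) − (-0.25)(-0.05)] = 0.1875
  C_22 = (0.95)(0.70) − (-0.25)(-0.10) = 0.6400
  C_23 = −[(0.95)(-0.05) − (-0.25)(-0.10)] = 0.0725
  C_31 = (-0.25)(-0.30) − (-0.25)(0.60) = 0.2250
  C_32 = −[(0.95)(-0.30) − (-0.25)(-0.15)] = 0.3225
  C_33 = (0.95)(0.60) − (-0.25)(-0.15) = 0.5325
det(I−A) = Σ_j (I−A)_1j·C_1j = (0.95)(0.4050) + (-0.25)(0.1350) + (-0.25)(0.0675) = 0.334125
adj(I−A) = Cᵀ =
  [ 0.4050   0.1875   0.2250]
  [ 0.1350   0.6400   0.3225]
  [ 0.0675   0.0725   0.5325]
(I − A)⁻¹ = adj(I−A) / det(I−A) ≈
  [   1.2121     0.5612     0.6734]
  [   0.4040     1.9155     0.9652]
  [   0.2020     0.2170     1.5937]
x = (I − A)⁻¹ d = adj(I−A)·d / det(I−A), with det(I−A) = 0.334125:
  x_1 = (0.4050·380 + 0.1875·370 + 0.2250·390) / 0.334125 = 311.025 / 0.334125 ≈ 930.86
  x_2 = (0.1350·380 + 0.6400·370 + 0.3225·390) / 0.334125 = 413.875 / 0.334125 ≈ 1238.68
  x_3 = (0.0675·380 + 0.0725·370 + 0.5325·390) / 0.334125 = 260.15 / 0.334125 ≈ 778.60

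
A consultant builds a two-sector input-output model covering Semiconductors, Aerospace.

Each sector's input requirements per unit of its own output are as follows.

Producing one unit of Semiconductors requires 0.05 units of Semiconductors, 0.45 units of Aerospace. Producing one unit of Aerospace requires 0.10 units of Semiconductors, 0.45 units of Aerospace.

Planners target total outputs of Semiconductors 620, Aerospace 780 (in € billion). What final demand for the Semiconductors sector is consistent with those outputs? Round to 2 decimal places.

I − A =
  [   0.95    -0.10]
  [  -0.45     0.55]
d = (I − A) x:
  d_1 = (+0.95)·620 + (-0.10)·780 = 511.00
  d_2 = (-0.45)·620 + (+0.55)·780 = 150.00

d_1 = 511.00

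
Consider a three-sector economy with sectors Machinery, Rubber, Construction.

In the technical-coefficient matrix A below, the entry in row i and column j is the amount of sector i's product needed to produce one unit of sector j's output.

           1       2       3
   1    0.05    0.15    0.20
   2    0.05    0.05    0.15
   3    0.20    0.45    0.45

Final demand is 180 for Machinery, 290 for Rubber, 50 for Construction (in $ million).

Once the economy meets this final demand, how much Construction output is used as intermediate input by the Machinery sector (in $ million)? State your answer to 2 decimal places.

z_31 = 74.80

I − A =
  [   0.95    -0.15    -0.20]
  [  -0.05     0.95    -0.15]
  [  -0.20    -0.45     0.55]
Cofactors of I−A, C_ij = (−1)^(i+j)·(minor ij) (rows/columns in the sector order above):
  C_11 = (0.95)(0.55) − (-0.15)(-0.45) = 0.4550
  C_12 = −[(-0.05)(0.55) − (-0.15)(-0.20)] = 0.0575
  C_13 = (-0.05)(-0.45) − (0.95)(-0.20) = 0.2125
  C_21 = −[(-0.15)(0.55) − (-0.20)(-0.45)] = 0.1725
  C_22 = (0.95)(0.55) − (-0.20)(-0.20) = 0.4825
  C_23 = −[(0.95)(-0.45) − (-0.15)(-0.20)] = 0.4575
  C_31 = (-0.15)(-0.15) − (-0.20)(0.95) = 0.2125
  C_32 = −[(0.95)(-0.15) − (-0.20)(-0.05)] = 0.1525
  C_33 = (0.95)(0.95) − (-0.15)(-0.05) = 0.8950
det(I−A) = Σ_j (I−A)_1j·C_1j = (0.95)(0.4550) + (-0.15)(0.0575) + (-0.20)(0.2125) = 0.381125
adj(I−A) = Cᵀ =
  [ 0.4550   0.1725   0.2125]
  [ 0.0575   0.4825   0.1525]
  [ 0.2125   0.4575   0.8950]
(I − A)⁻¹ = adj(I−A) / det(I−A) ≈
  [   1.1938     0.4526     0.5576]
  [   0.1509     1.2660     0.4001]
  [   0.5576     1.2004     2.3483]
First solve x = (I − A)⁻¹ d = adj(I−A)·d / det(I−A); in particular x_1 = (0.4550·180 + 0.1725·290 + 0.2125·50) / 0.381125 = 142.55 / 0.381125 ≈ 374.0243.
Intermediate flow from 3 to 1: z_31 = a_31 · x_1 = 0.20 × 142.55 / 0.381125 = 28.51 / 0.381125 ≈ 74.80.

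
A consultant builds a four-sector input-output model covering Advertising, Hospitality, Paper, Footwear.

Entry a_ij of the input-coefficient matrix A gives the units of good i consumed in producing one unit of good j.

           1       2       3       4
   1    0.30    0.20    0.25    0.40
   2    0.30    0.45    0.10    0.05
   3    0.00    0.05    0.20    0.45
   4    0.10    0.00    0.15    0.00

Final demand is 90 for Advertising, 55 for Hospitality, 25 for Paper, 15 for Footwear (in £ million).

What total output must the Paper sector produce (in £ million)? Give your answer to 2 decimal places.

I − A =
  [   0.70    -0.20    -0.25    -0.40]
  [  -0.30     0.55    -0.10    -0.05]
  [   0.00    -0.05     0.80    -0.45]
  [  -0.10     0.00    -0.15     1.00]
Compute the cofactors C_ij = (−1)^(i+j)·(3×3 minor ij) of I−A; the adjugate is their transpose:
adj(I−A) = Cᵀ =
  [ 0.39750   0.16200   0.19200   0.25350]
  [ 0.22825   0.46950   0.16550   0.18925]
  [ 0.04000   0.04200   0.30200   0.15400]
  [ 0.04575   0.02250   0.06450   0.25275]
det(I−A) = Σ_j (I−A)_1j·C_1j = (0.70)(0.39750) + (-0.20)(0.22825) + (-0.25)(0.04000) + (-0.40)(0.04575) = 0.2043
(I − A)⁻¹ = adj(I−A) / det(I−A) ≈
  [   1.9457     0.7930     0.9398     1.2408]
  [   1.1172     2.2981     0.8101     0.9263]
  [   0.1958     0.2056     1.4782     0.7538]
  [   0.2239     0.1101     0.3157     1.2372]
x = (I − A)⁻¹ d = adj(I−A)·d / det(I−A), with det(I−A) = 0.2043:
  x_1 = (0.39750·90 + 0.16200·55 + 0.19200·25 + 0.25350·15) / 0.2043 = 53.2875 / 0.2043 ≈ 260.83
  x_2 = (0.22825·90 + 0.46950·55 + 0.16550·25 + 0.18925·15) / 0.2043 = 53.34125 / 0.2043 ≈ 261.09
  x_3 = (0.04000·90 + 0.04200·55 + 0.30200·25 + 0.15400·15) / 0.2043 = 15.77 / 0.2043 ≈ 77.19
  x_4 = (0.04575·90 + 0.02250·55 + 0.06450·25 + 0.25275·15) / 0.2043 = 10.75875 / 0.2043 ≈ 52.66

x_3 = 77.19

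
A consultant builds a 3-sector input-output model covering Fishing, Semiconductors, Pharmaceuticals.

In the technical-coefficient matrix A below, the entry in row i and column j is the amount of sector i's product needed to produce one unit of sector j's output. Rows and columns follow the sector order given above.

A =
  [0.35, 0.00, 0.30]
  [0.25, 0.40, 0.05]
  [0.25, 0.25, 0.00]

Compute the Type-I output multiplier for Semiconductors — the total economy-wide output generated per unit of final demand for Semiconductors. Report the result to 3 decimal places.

I − A =
  [   0.65     0.00    -0.30]
  [  -0.25     0.60    -0.05]
  [  -0.25    -0.25     1.00]
Cofactors of I−A, C_ij = (−1)^(i+j)·(minor ij) (rows/columns in the sector order above):
  C_11 = (0.60)(1.00) − (-0.05)(-0.25) = 0.5875
  C_12 = −[(-0.25)(1.00) − (-0.05)(-0.25)] = 0.2625
  C_13 = (-0.25)(-0.25) − (0.60)(-0.25) = 0.2125
  C_21 = −[(0.00)(1.00) − (-0.30)(-0.25)] = 0.0750
  C_22 = (0.65)(1.00) − (-0.30)(-0.25) = 0.5750
  C_23 = −[(0.65)(-0.25) − (0.00)(-0.25)] = 0.1625
  C_31 = (0.00)(-0.05) − (-0.30)(0.60) = 0.1800
  C_32 = −[(0.65)(-0.05) − (-0.30)(-0.25)] = 0.1075
  C_33 = (0.65)(0.60) − (0.00)(-0.25) = 0.3900
det(I−A) = Σ_j (I−A)_1j·C_1j = (0.65)(0.5875) + (0.00)(0.2625) + (-0.30)(0.2125) = 0.318125
adj(I−A) = Cᵀ =
  [ 0.5875   0.0750   0.1800]
  [ 0.2625   0.5750   0.1075]
  [ 0.2125   0.1625   0.3900]
(I − A)⁻¹ = adj(I−A) / det(I−A) ≈
  [   1.8468     0.2358     0.5658]
  [   0.8251     1.8075     0.3379]
  [   0.6680     0.5108     1.2259]
The output multiplier for sector j is the column-j sum of the Leontief inverse (I − A)⁻¹ = adj(I−A) / det(I−A).
Column S of adj(I−A): (0.0750, 0.5750, 0.1625); det(I−A) = 0.318125.
m_S = (0.0750 + 0.5750 + 0.1625) / 0.318125 = 0.8125 / 0.318125 ≈ 2.554.

m_S = 2.554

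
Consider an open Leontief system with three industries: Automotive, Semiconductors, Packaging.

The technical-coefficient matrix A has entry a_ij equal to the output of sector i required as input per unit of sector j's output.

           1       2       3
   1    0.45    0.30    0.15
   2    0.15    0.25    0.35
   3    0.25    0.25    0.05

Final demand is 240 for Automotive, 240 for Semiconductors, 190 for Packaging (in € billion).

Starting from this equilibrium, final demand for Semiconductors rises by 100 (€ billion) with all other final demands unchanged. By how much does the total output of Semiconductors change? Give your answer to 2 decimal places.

I − A =
  [   0.55    -0.30    -0.15]
  [  -0.15     0.75    -0.35]
  [  -0.25    -0.25     0.95]
Cofactors of I−A, C_ij = (−1)^(i+j)·(minor ij) (rows/columns in the sector order above):
  C_11 = (0.75)(0.95) − (-0.35)(-0.25) = 0.6250
  C_12 = −[(-0.15)(0.95) − (-0.35)(-0.25)] = 0.2300
  C_13 = (-0.15)(-0.25) − (0.75)(-0.25) = 0.2250
  C_21 = −[(-0.30)(0.95) − (-0.15)(-0.25)] = 0.3225
  C_22 = (0.55)(0.95) − (-0.15)(-0.25) = 0.4850
  C_23 = −[(0.55)(-0.25) − (-0.30)(-0.25)] = 0.2125
  C_31 = (-0.30)(-0.35) − (-0.15)(0.75) = 0.2175
  C_32 = −[(0.55)(-0.35) − (-0.15)(-0.15)] = 0.2150
  C_33 = (0.55)(0.75) − (-0.30)(-0.15) = 0.3675
det(I−A) = Σ_j (I−A)_1j·C_1j = (0.55)(0.6250) + (-0.30)(0.2300) + (-0.15)(0.2250) = 0.2410
adj(I−A) = Cᵀ =
  [ 0.6250   0.3225   0.2175]
  [ 0.2300   0.4850   0.2150]
  [ 0.2250   0.2125   0.3675]
(I − A)⁻¹ = adj(I−A) / det(I−A) ≈
  [   2.5934     1.3382     0.9025]
  [   0.9544     2.0124     0.8921]
  [   0.9336     0.8817     1.5249]
Δx = (I − A)⁻¹ Δd with Δd having +100 in the Semiconductors component and 0 elsewhere.
So Δx_2 = L_22 · (+100), where L_22 = adj(I−A)_22 / det(I−A) = 0.4850 / 0.2410.
Δx_2 = 0.4850 × (+100) / 0.2410 = 48.50 / 0.2410 ≈ 201.24.

Δx_2 = 201.24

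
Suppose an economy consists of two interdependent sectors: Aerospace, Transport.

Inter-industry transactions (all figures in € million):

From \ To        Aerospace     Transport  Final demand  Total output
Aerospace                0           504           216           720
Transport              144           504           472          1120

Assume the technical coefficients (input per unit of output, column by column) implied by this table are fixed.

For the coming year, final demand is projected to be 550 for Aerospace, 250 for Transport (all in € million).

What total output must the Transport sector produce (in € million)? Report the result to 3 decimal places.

Technical coefficients a_ij = z_ij / X_j:
  a_11 = 0/720 = 0.00, a_21 = 144/720 = 0.20
  a_12 = 504/1120 = 0.45, a_22 = 504/1120 = 0.45
I − A =
  [   1.00    -0.45]
  [  -0.20     0.55]
det(I−A) = (1.00)(0.55) − (-0.45)(-0.20) = 0.4600
adj(I−A) = [[0.55, 0.45], [0.20, 1.00]]
(I − A)⁻¹ = adj(I−A) / det(I−A) ≈
  [   1.1957     0.9783]
  [   0.4348     2.1739]
x = (I − A)⁻¹ d = adj(I−A)·d / det(I−A), with det(I−A) = 0.4600:
  x_1 = (0.55·550 + 0.45·250) / 0.4600 = 415.00 / 0.4600 ≈ 902.174
  x_2 = (0.20·550 + 1.00·250) / 0.4600 = 360.00 / 0.4600 ≈ 782.609

x_2 = 782.609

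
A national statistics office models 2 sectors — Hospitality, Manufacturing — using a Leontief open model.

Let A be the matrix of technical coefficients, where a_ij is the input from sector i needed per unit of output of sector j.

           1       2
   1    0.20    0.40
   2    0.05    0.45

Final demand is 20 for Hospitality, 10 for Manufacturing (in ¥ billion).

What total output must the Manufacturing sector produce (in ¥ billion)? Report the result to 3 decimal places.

I − A =
  [   0.80    -0.40]
  [  -0.05     0.55]
det(I−A) = (0.80)(0.55) − (-0.40)(-0.05) = 0.4200
adj(I−A) = [[0.55, 0.40], [0.05, 0.80]]
(I − A)⁻¹ = adj(I−A) / det(I−A) ≈
  [   1.3095     0.9524]
  [   0.1190     1.9048]
x = (I − A)⁻¹ d = adj(I−A)·d / det(I−A), with det(I−A) = 0.4200:
  x_1 = (0.55·20 + 0.40·10) / 0.4200 = 15.00 / 0.4200 ≈ 35.714
  x_2 = (0.05·20 + 0.80·10) / 0.4200 = 9.00 / 0.4200 ≈ 21.429

x_2 = 21.429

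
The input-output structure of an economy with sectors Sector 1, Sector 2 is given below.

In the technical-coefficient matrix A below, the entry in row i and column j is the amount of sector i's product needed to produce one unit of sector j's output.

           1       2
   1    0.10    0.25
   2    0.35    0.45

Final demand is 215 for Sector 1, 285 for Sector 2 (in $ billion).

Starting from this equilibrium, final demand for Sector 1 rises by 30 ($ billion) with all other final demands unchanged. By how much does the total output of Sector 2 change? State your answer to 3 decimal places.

I − A =
  [   0.90    -0.25]
  [  -0.35     0.55]
det(I−A) = (0.90)(0.55) − (-0.25)(-0.35) = 0.4075
adj(I−A) = [[0.55, 0.25], [0.35, 0.90]]
(I − A)⁻¹ = adj(I−A) / det(I−A) ≈
  [   1.3497     0.6135]
  [   0.8589     2.2086]
Δx = (I − A)⁻¹ Δd with Δd having +30 in the Sector 1 component and 0 elsewhere.
So Δx_2 = L_21 · (+30), where L_21 = adj(I−A)_21 / det(I−A) = 0.35 / 0.4075.
Δx_2 = 0.35 × (+30) / 0.4075 = 10.50 / 0.4075 ≈ 25.767.

Δx_2 = 25.767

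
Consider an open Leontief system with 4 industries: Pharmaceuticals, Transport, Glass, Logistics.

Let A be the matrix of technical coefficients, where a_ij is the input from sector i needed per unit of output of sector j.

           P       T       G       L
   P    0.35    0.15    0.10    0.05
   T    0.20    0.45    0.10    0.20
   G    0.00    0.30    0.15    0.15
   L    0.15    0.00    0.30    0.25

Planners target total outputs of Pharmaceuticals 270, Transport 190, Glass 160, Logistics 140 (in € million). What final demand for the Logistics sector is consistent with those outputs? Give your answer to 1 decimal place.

I − A =
  [   0.65    -0.15    -0.10    -0.05]
  [  -0.20     0.55    -0.10    -0.20]
  [   0.00    -0.30     0.85    -0.15]
  [  -0.15     0.00    -0.30     0.75]
d = (I − A) x:
  d_P = (+0.65)·270 + (-0.15)·190 + (-0.10)·160 + (-0.05)·140 = 124.0
  d_T = (-0.20)·270 + (+0.55)·190 + (-0.10)·160 + (-0.20)·140 = 6.5
  d_G = (+0.00)·270 + (-0.30)·190 + (+0.85)·160 + (-0.15)·140 = 58.0
  d_L = (-0.15)·270 + (+0.00)·190 + (-0.30)·160 + (+0.75)·140 = 16.5

d_L = 16.5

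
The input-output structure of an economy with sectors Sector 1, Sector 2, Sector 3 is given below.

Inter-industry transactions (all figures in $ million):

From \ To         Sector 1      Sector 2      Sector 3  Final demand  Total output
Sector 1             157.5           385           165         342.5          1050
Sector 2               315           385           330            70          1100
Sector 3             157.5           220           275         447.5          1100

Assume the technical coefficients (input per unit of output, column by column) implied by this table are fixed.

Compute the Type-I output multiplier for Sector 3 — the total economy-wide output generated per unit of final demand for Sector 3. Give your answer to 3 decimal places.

Technical coefficients a_ij = z_ij / X_j:
  a_11 = 157.5/1050 = 0.15, a_21 = 315/1050 = 0.30, a_31 = 157.5/1050 = 0.15
  a_12 = 385/1100 = 0.35, a_22 = 385/1100 = 0.35, a_32 = 220/1100 = 0.20
  a_13 = 165/1100 = 0.15, a_23 = 330/1100 = 0.30, a_33 = 275/1100 = 0.25
I − A =
  [   0.85    -0.35    -0.15]
  [  -0.30     0.65    -0.30]
  [  -0.15    -0.20     0.75]
Cofactors of I−A, C_ij = (−1)^(i+j)·(minor ij) (rows/columns in the sector order above):
  C_11 = (0.65)(0.75) − (-0.30)(-0.20) = 0.4275
  C_12 = −[(-0.30)(0.75) − (-0.30)(-0.15)] = 0.2700
  C_13 = (-0.30)(-0.20) − (0.65)(-0.15) = 0.1575
  C_21 = −[(-0.35)(0.75) − (-0.15)(-0.20)] = 0.2925
  C_22 = (0.85)(0.75) − (-0.15)(-0.15) = 0.6150
  C_23 = −[(0.85)(-0.20) − (-0.35)(-0.15)] = 0.2225
  C_31 = (-0.35)(-0.30) − (-0.15)(0.65) = 0.2025
  C_32 = −[(0.85)(-0.30) − (-0.15)(-0.30)] = 0.3000
  C_33 = (0.85)(0.65) − (-0.35)(-0.30) = 0.4475
det(I−A) = Σ_j (I−A)_1j·C_1j = (0.85)(0.4275) + (-0.35)(0.2700) + (-0.15)(0.1575) = 0.24525
adj(I−A) = Cᵀ =
  [ 0.4275   0.2925   0.2025]
  [ 0.2700   0.6150   0.3000]
  [ 0.1575   0.2225   0.4475]
(I − A)⁻¹ = adj(I−A) / det(I−A) ≈
  [   1.7431     1.1927     0.8257]
  [   1.1009     2.5076     1.2232]
  [   0.6422     0.9072     1.8247]
The output multiplier for sector j is the column-j sum of the Leontief inverse (I − A)⁻¹ = adj(I−A) / det(I−A).
Column 3 of adj(I−A): (0.2025, 0.3000, 0.4475); det(I−A) = 0.24525.
m_3 = (0.2025 + 0.3000 + 0.4475) / 0.24525 = 0.95 / 0.24525 ≈ 3.874.

m_3 = 3.874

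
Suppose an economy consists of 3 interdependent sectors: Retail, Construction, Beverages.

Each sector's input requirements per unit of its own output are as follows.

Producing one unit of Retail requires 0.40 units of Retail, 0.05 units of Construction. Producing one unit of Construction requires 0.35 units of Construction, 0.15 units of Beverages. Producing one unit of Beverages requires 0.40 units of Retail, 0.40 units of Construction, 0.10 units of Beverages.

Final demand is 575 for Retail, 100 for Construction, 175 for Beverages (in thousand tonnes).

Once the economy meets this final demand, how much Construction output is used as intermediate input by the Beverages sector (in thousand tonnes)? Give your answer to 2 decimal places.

z_CB = 104.57

I − A =
  [   0.60     0.00    -0.40]
  [  -0.05     0.65    -0.40]
  [   0.00    -0.15     0.90]
Cofactors of I−A, C_ij = (−1)^(i+j)·(minor ij) (rows/columns in the sector order above):
  C_11 = (0.65)(0.90) − (-0.40)(-0.15) = 0.5250
  C_12 = −[(-0.05)(0.90) − (-0.40)(0.00)] = 0.0450
  C_13 = (-0.05)(-0.15) − (0.65)(0.00) = 0.0075
  C_21 = −[(0.00)(0.90) − (-0.40)(-0.15)] = 0.0600
  C_22 = (0.60)(0.90) − (-0.40)(0.00) = 0.5400
  C_23 = −[(0.60)(-0.15) − (0.00)(0.00)] = 0.0900
  C_31 = (0.00)(-0.40) − (-0.40)(0.65) = 0.2600
  C_32 = −[(0.60)(-0.40) − (-0.40)(-0.05)] = 0.2600
  C_33 = (0.60)(0.65) − (0.00)(-0.05) = 0.3900
det(I−A) = Σ_j (I−A)_1j·C_1j = (0.60)(0.5250) + (0.00)(0.0450) + (-0.40)(0.0075) = 0.3120
adj(I−A) = Cᵀ =
  [ 0.5250   0.0600   0.2600]
  [ 0.0450   0.5400   0.2600]
  [ 0.0075   0.0900   0.3900]
(I − A)⁻¹ = adj(I−A) / det(I−A) ≈
  [   1.6827     0.1923     0.8333]
  [   0.1442     1.7308     0.8333]
  [   0.0240     0.2885     1.2500]
First solve x = (I − A)⁻¹ d = adj(I−A)·d / det(I−A); in particular x_B = (0.0075·575 + 0.0900·100 + 0.3900·175) / 0.3120 = 81.5625 / 0.3120 ≈ 261.4183.
Intermediate flow from C to B: z_CB = a_CB · x_B = 0.40 × 81.5625 / 0.3120 = 32.625 / 0.3120 ≈ 104.57.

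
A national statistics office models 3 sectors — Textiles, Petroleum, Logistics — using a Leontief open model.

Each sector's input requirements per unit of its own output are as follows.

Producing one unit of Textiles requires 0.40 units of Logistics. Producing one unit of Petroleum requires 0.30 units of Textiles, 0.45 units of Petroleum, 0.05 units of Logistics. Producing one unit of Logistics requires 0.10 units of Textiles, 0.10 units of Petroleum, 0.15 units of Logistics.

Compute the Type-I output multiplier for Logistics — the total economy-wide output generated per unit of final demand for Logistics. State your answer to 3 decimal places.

m_L = 1.715

I − A =
  [   1.00    -0.30    -0.10]
  [   0.00     0.55    -0.10]
  [  -0.40    -0.05     0.85]
Cofactors of I−A, C_ij = (−1)^(i+j)·(minor ij) (rows/columns in the sector order above):
  C_11 = (0.55)(0.85) − (-0.10)(-0.05) = 0.4625
  C_12 = −[(0.00)(0.85) − (-0.10)(-0.40)] = 0.0400
  C_13 = (0.00)(-0.05) − (0.55)(-0.40) = 0.2200
  C_21 = −[(-0.30)(0.85) − (-0.10)(-0.05)] = 0.2600
  C_22 = (1.00)(0.85) − (-0.10)(-0.40) = 0.8100
  C_23 = −[(1.00)(-0.05) − (-0.30)(-0.40)] = 0.1700
  C_31 = (-0.30)(-0.10) − (-0.10)(0.55) = 0.0850
  C_32 = −[(1.00)(-0.10) − (-0.10)(0.00)] = 0.1000
  C_33 = (1.00)(0.55) − (-0.30)(0.00) = 0.5500
det(I−A) = Σ_j (I−A)_1j·C_1j = (1.00)(0.4625) + (-0.30)(0.0400) + (-0.10)(0.2200) = 0.4285
adj(I−A) = Cᵀ =
  [ 0.4625   0.2600   0.0850]
  [ 0.0400   0.8100   0.1000]
  [ 0.2200   0.1700   0.5500]
(I − A)⁻¹ = adj(I−A) / det(I−A) ≈
  [   1.0793     0.6068     0.1984]
  [   0.0933     1.8903     0.2334]
  [   0.5134     0.3967     1.2835]
The output multiplier for sector j is the column-j sum of the Leontief inverse (I − A)⁻¹ = adj(I−A) / det(I−A).
Column L of adj(I−A): (0.0850, 0.1000, 0.5500); det(I−A) = 0.4285.
m_L = (0.0850 + 0.1000 + 0.5500) / 0.4285 = 0.735 / 0.4285 ≈ 1.715.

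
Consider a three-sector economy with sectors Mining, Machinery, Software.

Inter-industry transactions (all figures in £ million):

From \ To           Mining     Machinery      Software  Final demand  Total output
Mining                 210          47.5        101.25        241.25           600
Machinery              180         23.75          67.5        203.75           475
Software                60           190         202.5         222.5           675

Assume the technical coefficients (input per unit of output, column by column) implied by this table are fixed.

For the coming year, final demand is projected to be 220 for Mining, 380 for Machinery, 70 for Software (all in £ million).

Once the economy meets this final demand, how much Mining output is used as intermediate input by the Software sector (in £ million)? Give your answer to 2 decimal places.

Technical coefficients a_ij = z_ij / X_j:
  a_11 = 210/600 = 0.35, a_21 = 180/600 = 0.30, a_31 = 60/600 = 0.10
  a_12 = 47.5/475 = 0.10, a_22 = 23.75/475 = 0.05, a_32 = 190/475 = 0.40
  a_13 = 101.25/675 = 0.15, a_23 = 67.5/675 = 0.10, a_33 = 202.5/675 = 0.30
I − A =
  [   0.65    -0.10    -0.15]
  [  -0.30     0.95    -0.10]
  [  -0.10    -0.40     0.70]
Cofactors of I−A, C_ij = (−1)^(i+j)·(minor ij) (rows/columns in the sector order above):
  C_11 = (0.95)(0.70) − (-0.10)(-0.40) = 0.6250
  C_12 = −[(-0.30)(0.70) − (-0.10)(-0.10)] = 0.2200
  C_13 = (-0.30)(-0.40) − (0.95)(-0.10) = 0.2150
  C_21 = −[(-0.10)(0.70) − (-0.15)(-0.40)] = 0.1300
  C_22 = (0.65)(0.70) − (-0.15)(-0.10) = 0.4400
  C_23 = −[(0.65)(-0.40) − (-0.10)(-0.10)] = 0.2700
  C_31 = (-0.10)(-0.10) − (-0.15)(0.95) = 0.1525
  C_32 = −[(0.65)(-0.10) − (-0.15)(-0.30)] = 0.1100
  C_33 = (0.65)(0.95) − (-0.10)(-0.30) = 0.5875
det(I−A) = Σ_j (I−A)_1j·C_1j = (0.65)(0.6250) + (-0.10)(0.2200) + (-0.15)(0.2150) = 0.3520
adj(I−A) = Cᵀ =
  [ 0.6250   0.1300   0.1525]
  [ 0.2200   0.4400   0.1100]
  [ 0.2150   0.2700   0.5875]
(I − A)⁻¹ = adj(I−A) / det(I−A) ≈
  [   1.7756     0.3693     0.4332]
  [   0.6250     1.2500     0.3125]
  [   0.6108     0.7670     1.6690]
First solve x = (I − A)⁻¹ d = adj(I−A)·d / det(I−A); in particular x_3 = (0.2150·220 + 0.2700·380 + 0.5875·70) / 0.3520 = 191.025 / 0.3520 ≈ 542.6847.
Intermediate flow from 1 to 3: z_13 = a_13 · x_3 = 0.15 × 191.025 / 0.3520 = 28.65375 / 0.3520 ≈ 81.40.

z_13 = 81.40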